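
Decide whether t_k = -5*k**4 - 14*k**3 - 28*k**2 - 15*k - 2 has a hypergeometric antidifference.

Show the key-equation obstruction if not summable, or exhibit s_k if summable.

Yes. s_k = k*(-k**4 - k**3 - 4*k**2 + 3*k + 1).

Compute t_(k+1)/t_k: get (5*k**4 + 34*k**3 + 100*k**2 + 133*k + 64)/(5*k**4 + 14*k**3 + 28*k**2 + 15*k + 2).
Take A(k)=1, B(k)=1, C(k)=k**4 + 14*k**3/5 + 28*k**2/5 + 3*k + 2/5.
Need (1)·f(k+1) − (1)·f(k) = k**4 + 14*k**3/5 + 28*k**2/5 + 3*k + 2/5.
From deg A=0, deg B=0, deg C=4: d=5.
A polynomial solution: f(k) = k*(k**4 + k**3 + 4*k**2 - 3*k - 1)/5.
Then R = B(k−1)f/C = k*(k**4 + k**3 + 4*k**2 - 3*k - 1)/(5*k**4 + 14*k**3 + 28*k**2 + 15*k + 2), so s_k = R(k)·t_k = k*(-k**4 - k**3 - 4*k**2 + 3*k + 1).
s_(k+1) − s_k = -5*k**4 - 14*k**3 - 28*k**2 - 15*k - 2 = t_k.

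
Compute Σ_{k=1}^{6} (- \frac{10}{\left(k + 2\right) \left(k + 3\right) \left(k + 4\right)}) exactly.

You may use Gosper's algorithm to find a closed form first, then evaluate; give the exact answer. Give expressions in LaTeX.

Compute t_(k+1)/t_k: get (k + 2)/(k + 5).
So A=k + 2 and B=k + 5, with C=1.
f must satisfy (k + 2)·f(k+1) − (k + 4)·f(k) = 1.
From deg A=1, deg B=1, deg C=0: d=2.
A polynomial solution: f(k) = k*(k + 5)/12.
Certificate R = B(k−1)f/C = k*(k + 4)*(k + 5)/12 gives s_k = 5*k*(-k - 5)/(6*(k + 2)*(k + 3)).
Verify: -10/(k**3 + 9*k**2 + 26*k + 24) matches t_k.
Σ_(k=1)^(6) t_k = s_(7) − s_(1) = -7/9 − (-5/12) = -13/36.

Σ = -13/36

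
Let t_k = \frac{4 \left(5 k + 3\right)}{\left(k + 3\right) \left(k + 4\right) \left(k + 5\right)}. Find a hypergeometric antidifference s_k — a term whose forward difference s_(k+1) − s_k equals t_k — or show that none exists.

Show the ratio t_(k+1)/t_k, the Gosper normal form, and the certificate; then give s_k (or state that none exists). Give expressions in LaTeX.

s_k = \frac{k \left(3 k + 1\right)}{\left(k + 3\right) \left(k + 4\right)}

t_(k+1)/t_k = (k + 3)*(5*k + 8)/((k + 6)*(5*k + 3)).
So A=k + 3 and B=k + 6, with C=k + 3/5.
Key eq: (k + 3)·f(k+1) = (k + 5)·f(k) + (k + 3/5).
From deg A=1, deg B=1, deg C=1: d=2.
Solve for f: f(k) = k*(3*k + 1)/20 (degree 2 ≤ 2).
Certificate R = B(k−1)f/C = k*(k + 5)*(3*k + 1)/(4*(5*k + 3)) gives s_k = k*(3*k + 1)/((k + 3)*(k + 4)).
Check: Δs_k = 4*(5*k + 3)/(k**3 + 12*k**2 + 47*k + 60). ✓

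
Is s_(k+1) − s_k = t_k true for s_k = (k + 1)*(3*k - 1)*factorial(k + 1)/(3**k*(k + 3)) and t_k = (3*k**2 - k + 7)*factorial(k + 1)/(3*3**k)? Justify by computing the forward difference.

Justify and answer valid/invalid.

Invalid: residual -2*(3*k**3 + 8*k**2 - 5*k + 24)*factorial(k + 1)/(3*3**k*(k + 3)*(k + 4)) ≠ 0.

s_(k+1) = (k + 2)*(3*k + 2)*factorial(k + 2)/(3*3**k*(k + 4))
s_(k+1) − s_k = (3*k**4 + 14*k**3 + 20*k**2 + 47*k + 36)*factorial(k + 1)/(3*3**k*(k + 3)*(k + 4))
(s_(k+1) − s_k) − t_k = -2*(3*k**3 + 8*k**2 - 5*k + 24)*factorial(k + 1)/(3*3**k*(k + 3)*(k + 4))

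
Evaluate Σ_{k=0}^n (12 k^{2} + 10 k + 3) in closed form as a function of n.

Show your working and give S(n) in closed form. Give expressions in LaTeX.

S(n) = 4 n^{3} + 11 n^{2} + 10 n + 3

The ratio is (12*k**2 + 34*k + 25)/(12*k**2 + 10*k + 3).
Factor: A=1; B=1; C=k**2 + 5*k/6 + 1/4.
Key eq: (1)·f(k+1) = (1)·f(k) + (k**2 + 5*k/6 + 1/4).
Degrees (0,0,2) ⇒ d ≤ 3.
Solving with deg f ≤ 3: f(k) = k**2*(4*k - 1)/12.
So s_k = (B(k−1)f/C)·t_k = (k**2*(4*k - 1)/(12*k**2 + 10*k + 3))·t_k = k**2*(4*k - 1).
s_(k+1) − s_k = 12*k**2 + 10*k + 3 = t_k.
Telescope: S(n) = s_(n+1) − s_(0) = 4*n**3 + 11*n**2 + 10*n + 3 − (0) = 4*n**3 + 11*n**2 + 10*n + 3.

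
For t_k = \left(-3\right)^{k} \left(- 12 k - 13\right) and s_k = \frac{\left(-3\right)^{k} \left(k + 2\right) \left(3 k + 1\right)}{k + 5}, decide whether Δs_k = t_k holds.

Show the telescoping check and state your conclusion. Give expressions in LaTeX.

s_(k+1) = (-3)**(k + 1)*(k + 3)*(3*k + 4)/(k + 6)
s_(k+1) − s_k = (-3)**k*(-12*k**3 - 109*k**2 - 275*k - 192)/(k**2 + 11*k + 30)
(s_(k+1) − s_k) − t_k = 6*(-3)**k*(6*k**2 + 38*k + 33)/(k**2 + 11*k + 30)

Invalid: residual \frac{6 \left(-3\right)^{k} \left(6 k^{2} + 38 k + 33\right)}{k^{2} + 11 k + 30} ≠ 0.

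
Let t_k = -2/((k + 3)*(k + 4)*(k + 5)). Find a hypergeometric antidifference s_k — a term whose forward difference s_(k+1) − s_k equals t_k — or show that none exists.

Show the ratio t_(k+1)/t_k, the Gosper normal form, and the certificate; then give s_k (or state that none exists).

r(k) = (k + 3)/(k + 6) after simplifying.
Normal form (A,B,C) = (k + 3, k + 6, 1).
Solve (k + 3)·f(k+1) − (k + 5)·f(k) = 1.
d = 2 from the (1,1,0) case.
A polynomial solution: f(k) = k*(k + 7)/24.
Get s_k = R·t_k = k*(-k - 7)/(12*(k + 3)*(k + 4)) with R(k) = B(k−1)f(k)/C(k) = k*(k + 5)*(k + 7)/24.
s_(k+1) − s_k = -2/(k**3 + 12*k**2 + 47*k + 60) = t_k.

s_k = k*(-k - 7)/(12*(k + 3)*(k + 4))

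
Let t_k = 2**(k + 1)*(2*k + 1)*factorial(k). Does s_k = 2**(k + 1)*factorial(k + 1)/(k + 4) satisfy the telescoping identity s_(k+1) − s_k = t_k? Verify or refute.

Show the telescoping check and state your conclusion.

s_(k+1) = 2**(k + 2)*factorial(k + 2)/(k + 5)
s_(k+1) − s_k = 2**(k + 1)*(2*k**2 + 11*k + 11)*factorial(k + 1)/((k + 4)*(k + 5))
(s_(k+1) − s_k) − t_k = -6*2**k*(2*k**2 + 9*k + 3)*factorial(k)/((k + 4)*(k + 5))

Invalid: residual -6*2**k*(2*k**2 + 9*k + 3)*factorial(k)/((k + 4)*(k + 5)) ≠ 0.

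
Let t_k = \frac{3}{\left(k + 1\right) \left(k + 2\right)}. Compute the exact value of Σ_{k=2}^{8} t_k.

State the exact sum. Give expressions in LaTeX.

Σ = 7/10

r(k) = (k + 1)/(k + 3) after simplifying.
Normal form (A,B,C) = (k + 1, k + 3, 1).
Solve (k + 1)·f(k+1) − (k + 2)·f(k) = 1.
From deg A=1, deg B=1, deg C=0: d=1.
Coefficient equations give f(k) = k.
Get s_k = R·t_k = 3*k/(k + 1) with R(k) = B(k−1)f(k)/C(k) = k*(k + 2).
Δs = 3/(k**2 + 3*k + 2), as required.
Σ_(k=2)^(8) t_k = s_(9) − s_(2) = 27/10 − (2) = 7/10.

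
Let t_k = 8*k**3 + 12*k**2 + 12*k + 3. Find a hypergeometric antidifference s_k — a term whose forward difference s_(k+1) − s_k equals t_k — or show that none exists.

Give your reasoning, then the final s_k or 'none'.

s_k = k*(2*k**3 + 2*k - 1)

Ratio r(k) = (8*k**3 + 36*k**2 + 60*k + 35)/(8*k**3 + 12*k**2 + 12*k + 3).
Factor: A=1; B=1; C=k**3 + 3*k**2/2 + 3*k/2 + 3/8.
f must satisfy (1)·f(k+1) − (1)·f(k) = k**3 + 3*k**2/2 + 3*k/2 + 3/8.
From deg A=0, deg B=0, deg C=3: d=4.
Solve for f: f(k) = k*(2*k**3 + 2*k - 1)/8 (degree 4 ≤ 4).
Certificate R = B(k−1)f/C = k*(2*k**3 + 2*k - 1)/(8*k**3 + 12*k**2 + 12*k + 3) gives s_k = k*(2*k**3 + 2*k - 1).
s_(k+1) − s_k = 8*k**3 + 12*k**2 + 12*k + 3 = t_k.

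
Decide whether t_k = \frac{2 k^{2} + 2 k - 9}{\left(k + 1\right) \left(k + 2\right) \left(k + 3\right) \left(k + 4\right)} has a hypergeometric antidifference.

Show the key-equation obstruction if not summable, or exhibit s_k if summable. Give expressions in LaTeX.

Compute t_(k+1)/t_k: get (2*k**3 + 8*k**2 + k - 5)/(2*k**3 + 12*k**2 + k - 45).
Factor: A=k + 1; B=k + 5; C=k**2 + k - 9/2.
Key eq: (k + 1)·f(k+1) = (k + 4)·f(k) + (k**2 + k - 9/2).
d = 3 from the (1,1,2) case.
Solve for f: f(k) = -k*(k**2 + 18*k + 35)/12 (degree 3 ≤ 3).
R(k) = B(k−1)·f(k)/C(k) = -k*(k + 4)*(k**2 + 18*k + 35)/(6*(2*k**2 + 2*k - 9)); s_k = R·t_k = k*(-k**2 - 18*k - 35)/(6*(k + 1)*(k + 2)*(k + 3)).
s_(k+1) − s_k = (2*k**2 + 2*k - 9)/(k**4 + 10*k**3 + 35*k**2 + 50*k + 24) = t_k.

Yes. s_k = \frac{k \left(- k^{2} - 18 k - 35\right)}{6 \left(k + 1\right) \left(k + 2\right) \left(k + 3\right)}.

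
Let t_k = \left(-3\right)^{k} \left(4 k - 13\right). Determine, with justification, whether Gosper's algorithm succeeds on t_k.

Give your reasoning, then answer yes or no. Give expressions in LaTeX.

Yes. s_k = \left(-3\right)^{k} \left(4 - k\right).

Step 1: r(k) = 3*(9 - 4*k)/(4*k - 13).
Normal form (A,B,C) = (-3, 1, k - 13/4).
Key eq: (-3)·f(k+1) = (1)·f(k) + (k - 13/4).
From deg A=0, deg B=0, deg C=1: d=1.
Solve for f: f(k) = -(k - 4)/4 (degree 1 ≤ 1).
So s_k = (B(k−1)f/C)·t_k = (-(k - 4)/(4*k - 13))·t_k = (-3)**k*(4 - k).
s_(k+1) − s_k = (-3)**k*(4*k - 13) = t_k.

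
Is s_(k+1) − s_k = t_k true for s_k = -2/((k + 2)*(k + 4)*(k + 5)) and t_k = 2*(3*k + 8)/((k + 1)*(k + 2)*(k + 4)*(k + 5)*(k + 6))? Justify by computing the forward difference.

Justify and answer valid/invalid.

s_(k+1) = -2/((k + 3)*(k + 5)*(k + 6))
s_(k+1) − s_k = 2*(3*k + 10)/(k**5 + 20*k**4 + 155*k**3 + 580*k**2 + 1044*k + 720)
(s_(k+1) − s_k) − t_k = 4*(-2*k - 7)/(k**6 + 21*k**5 + 175*k**4 + 735*k**3 + 1624*k**2 + 1764*k + 720)

Invalid: residual 4*(-2*k - 7)/(k**6 + 21*k**5 + 175*k**4 + 735*k**3 + 1624*k**2 + 1764*k + 720) ≠ 0.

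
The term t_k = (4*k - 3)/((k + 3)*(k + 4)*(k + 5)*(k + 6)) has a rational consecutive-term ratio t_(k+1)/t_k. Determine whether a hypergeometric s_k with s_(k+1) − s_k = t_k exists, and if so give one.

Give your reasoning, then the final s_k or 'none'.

s_k = k*(k**2 + 12*k - 73)/(60*(k + 3)*(k + 4)*(k + 5))

t_(k+1)/t_k = (k + 3)*(4*k + 1)/((k + 7)*(4*k - 3)).
A = k + 3, B = k + 7, C = k - 3/4.
Set up (k + 3)·f(k+1) − (k + 6)·f(k) − (k - 3/4) = 0.
Bound: deg f ≤ 3.
Solve for f: f(k) = k*(k**2 + 12*k - 73)/240 (degree 3 ≤ 3).
Certificate R = B(k−1)f/C = k*(k + 6)*(k**2 + 12*k - 73)/(60*(4*k - 3)) gives s_k = k*(k**2 + 12*k - 73)/(60*(k + 3)*(k + 4)*(k + 5)).
Check: Δs_k = (4*k - 3)/(k**4 + 18*k**3 + 119*k**2 + 342*k + 360). ✓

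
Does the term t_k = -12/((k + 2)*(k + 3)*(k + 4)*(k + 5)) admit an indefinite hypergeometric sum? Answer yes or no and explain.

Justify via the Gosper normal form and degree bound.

Yes. s_k = k*(-k**2 - 9*k - 26)/(6*(k + 2)*(k + 3)*(k + 4)).

Step 1: r(k) = (k + 2)/(k + 6).
Normal form (A,B,C) = (k + 2, k + 6, 1).
Set up (k + 2)·f(k+1) − (k + 5)·f(k) − (1) = 0.
From deg A=1, deg B=1, deg C=0: d=3.
Coefficient equations give f(k) = k*(k**2 + 9*k + 26)/72.
R(k) = B(k−1)·f(k)/C(k) = k*(k + 5)*(k**2 + 9*k + 26)/72; s_k = R·t_k = k*(-k**2 - 9*k - 26)/(6*(k + 2)*(k + 3)*(k + 4)).
Check: Δs_k = -12/(k**4 + 14*k**3 + 71*k**2 + 154*k + 120). ✓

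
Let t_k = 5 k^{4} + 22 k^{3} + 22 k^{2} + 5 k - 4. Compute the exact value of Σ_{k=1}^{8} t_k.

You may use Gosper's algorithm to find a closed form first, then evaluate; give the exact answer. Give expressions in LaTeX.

Σ = 77008

r(k) = (5*k**4 + 42*k**3 + 118*k**2 + 135*k + 50)/(5*k**4 + 22*k**3 + 22*k**2 + 5*k - 4) after simplifying.
Normal form (A,B,C) = (1, 1, k**4 + 22*k**3/5 + 22*k**2/5 + k - 4/5).
Key eq: (1)·f(k+1) = (1)·f(k) + (k**4 + 22*k**3/5 + 22*k**2/5 + k - 4/5).
deg f ≤ 5 (via 0,0,4).
Solve for f: f(k) = k*(k**4 + 3*k**3 - 2*k**2 - 3*k - 3)/5 (degree 5 ≤ 5).
R(k) = B(k−1)·f(k)/C(k) = k*(k**4 + 3*k**3 - 2*k**2 - 3*k - 3)/(5*k**4 + 22*k**3 + 22*k**2 + 5*k - 4); s_k = R·t_k = k*(k**4 + 3*k**3 - 2*k**2 - 3*k - 3).
Δs = 5*k**4 + 22*k**3 + 22*k**2 + 5*k - 4, as required.
Sum = s_(9) − s_(1); s_(9) = 77004, s_(1) = -4 ⇒ 77008.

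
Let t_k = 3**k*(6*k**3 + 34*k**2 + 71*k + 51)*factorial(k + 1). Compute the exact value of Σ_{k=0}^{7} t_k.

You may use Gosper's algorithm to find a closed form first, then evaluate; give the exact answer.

Σ = 388079475837

The ratio is 3*(6*k**4 + 64*k**3 + 261*k**2 + 476*k + 324)/(6*k**3 + 34*k**2 + 71*k + 51).
Normal form (A,B,C) = (3*k + 6, 1, k**3 + 17*k**2/3 + 71*k/6 + 17/2).
Set up (3*k + 6)·f(k+1) − (1)·f(k) − (k**3 + 17*k**2/3 + 71*k/6 + 17/2) = 0.
Degrees (1,0,3) ⇒ d ≤ 2.
A polynomial solution: f(k) = (2*k**2 + 4*k + 3)/6.
Get s_k = R·t_k = 3**k*(2*k**2 + 4*k + 3)*factorial(k + 1) with R(k) = B(k−1)f(k)/C(k) = (2*k**2 + 4*k + 3)/(6*k**3 + 34*k**2 + 71*k + 51).
Δs = 3**k*(6*k**3 + 34*k**2 + 71*k + 51)*factorial(k + 1), as required.
Σ_(k=0)^(7) t_k = s_(8) − s_(0) = 388079475840 − (3) = 388079475837.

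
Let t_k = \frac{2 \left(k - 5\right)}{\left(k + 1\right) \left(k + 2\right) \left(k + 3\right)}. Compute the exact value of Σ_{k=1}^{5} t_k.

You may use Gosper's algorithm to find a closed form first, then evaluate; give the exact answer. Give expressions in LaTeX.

Σ = -10/21

t_(k+1)/t_k = (k - 4)*(k + 1)/((k - 5)*(k + 4)).
Take A(k)=k + 1, B(k)=k + 4, C(k)=k - 5.
Need (k + 1)·f(k+1) − (k + 3)·f(k) = k - 5.
deg f ≤ 2 (via 1,1,1).
Match coefficients ⇒ f(k) = -k*(k + 4).
Get s_k = R·t_k = 2*k*(-k - 4)/((k + 1)*(k + 2)) with R(k) = B(k−1)f(k)/C(k) = -k*(k + 3)*(k + 4)/(k - 5).
Verify: 2*(k - 5)/(k**3 + 6*k**2 + 11*k + 6) matches t_k.
Telescoping: Σ = s_(6) − s_(1) = -15/7 − (-5/3) = -10/21.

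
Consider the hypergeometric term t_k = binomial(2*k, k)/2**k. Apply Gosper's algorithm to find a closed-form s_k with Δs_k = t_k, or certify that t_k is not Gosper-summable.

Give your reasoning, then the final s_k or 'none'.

Ratio r(k) = (2*k + 1)/(k + 1).
Normal form (A,B,C) = (2*k + 1, k + 1, 1).
Need (2*k + 1)·f(k+1) − (k)·f(k) = 1.
deg f ≤ -1 (via 1,1,0).
d = -1 < 0 ⇒ no nonzero polynomial f; not summable.

none — t_k is not Gosper-summable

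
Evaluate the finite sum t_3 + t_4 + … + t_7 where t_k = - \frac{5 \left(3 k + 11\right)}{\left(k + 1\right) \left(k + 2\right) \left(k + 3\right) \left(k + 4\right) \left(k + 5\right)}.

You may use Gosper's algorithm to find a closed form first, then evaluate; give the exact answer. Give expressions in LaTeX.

Σ = -47/1512

The ratio is (k + 1)*(3*k + 14)/((k + 6)*(3*k + 11)).
Gosper form: A/B · C(k+1)/C(k) with A=k + 1, B=k + 6, C=k + 11/3.
f must satisfy (k + 1)·f(k+1) − (k + 5)·f(k) = k + 11/3.
Degrees (1,1,1) ⇒ d ≤ 4.
Coefficient equations give f(k) = k*(k + 3)*(k**2 + 7*k + 14)/24.
Then R = B(k−1)f/C = k*(k + 3)*(k + 5)*(k**2 + 7*k + 14)/(8*(3*k + 11)), so s_k = R(k)·t_k = 5*k*(-k**2 - 7*k - 14)/(8*(k**3 + 7*k**2 + 14*k + 8)).
Check: Δs_k = 5*(-3*k - 11)/(k**5 + 15*k**4 + 85*k**3 + 225*k**2 + 274*k + 120). ✓
Evaluate s at k=8 and k=3: -67/108 and -33/56; difference -47/1512.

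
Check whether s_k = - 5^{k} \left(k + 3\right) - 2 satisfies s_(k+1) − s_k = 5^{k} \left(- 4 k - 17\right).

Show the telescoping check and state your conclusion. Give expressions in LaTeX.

Valid: the claim telescopes to t_k.

s_(k+1) = -5*5**k*(k + 4) - 2
s_(k+1) − s_k = 5**k*(-4*k - 17)
(s_(k+1) − s_k) − t_k = 0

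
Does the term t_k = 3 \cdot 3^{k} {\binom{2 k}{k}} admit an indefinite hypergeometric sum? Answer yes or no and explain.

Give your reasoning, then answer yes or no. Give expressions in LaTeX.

No. Not Gosper-summable.

Compute t_(k+1)/t_k: get 6*(2*k + 1)/(k + 1).
So A=12*k + 6 and B=k + 1, with C=1.
Set up (12*k + 6)·f(k+1) − (k)·f(k) − (1) = 0.
Bound: deg f ≤ -1.
deg f ≤ -1 is impossible — no certificate.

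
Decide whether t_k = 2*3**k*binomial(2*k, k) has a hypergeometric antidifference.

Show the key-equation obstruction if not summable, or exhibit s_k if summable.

t_(k+1)/t_k = 6*(2*k + 1)/(k + 1).
Gosper form: A/B · C(k+1)/C(k) with A=12*k + 6, B=k + 1, C=1.
Key eq: (12*k + 6)·f(k+1) = (k)·f(k) + (1).
Degrees (1,1,0) ⇒ d ≤ -1.
deg f ≤ -1 is impossible — no certificate.

No — t_k has no hypergeometric antidifference.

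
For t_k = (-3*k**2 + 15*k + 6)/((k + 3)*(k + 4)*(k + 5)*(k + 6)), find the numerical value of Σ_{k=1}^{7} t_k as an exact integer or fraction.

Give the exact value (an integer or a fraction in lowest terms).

Σ = 7/156

Compute t_(k+1)/t_k: get (k**3 - 15*k - 18)/(k**3 + 2*k**2 - 37*k - 14).
Normal form (A,B,C) = (k + 3, k + 7, k**2 - 5*k - 2).
Set up (k + 3)·f(k+1) − (k + 6)·f(k) − (k**2 - 5*k - 2) = 0.
d = 3 from the (1,1,2) case.
A polynomial solution: f(k) = k*(k**2 - 33*k + 2)/45.
Get s_k = R·t_k = -k*(k**2 - 33*k + 2)/(15*(k + 3)*(k + 4)*(k + 5)) with R(k) = B(k−1)f(k)/C(k) = k*(k + 6)*(k**2 - 33*k + 2)/(45*(k**2 - 5*k - 2)).
Check: Δs_k = 3*(-k**2 + 5*k + 2)/(k**4 + 18*k**3 + 119*k**2 + 342*k + 360). ✓
Telescoping: Σ = s_(8) − s_(1) = 4/65 − (1/60) = 7/156.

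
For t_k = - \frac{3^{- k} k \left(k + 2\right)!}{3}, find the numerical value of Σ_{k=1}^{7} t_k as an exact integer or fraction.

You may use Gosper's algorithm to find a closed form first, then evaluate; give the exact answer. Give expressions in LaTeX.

Σ = -44638/81

Compute t_(k+1)/t_k: get (k + 1)*(k + 3)/(3*k).
A = k/3 + 1, B = 1, C = k.
Key eq: (k/3 + 1)·f(k+1) = (1)·f(k) + (k).
From deg A=1, deg B=0, deg C=1: d=0.
Solving with deg f ≤ 0: f(k) = 3.
R(k) = B(k−1)·f(k)/C(k) = 3/k; s_k = R·t_k = -factorial(k + 2)/3**k.
Δs = -k*factorial(k + 2)/(3*3**k), as required.
Evaluate s at k=8 and k=1: -44800/81 and -2; difference -44638/81.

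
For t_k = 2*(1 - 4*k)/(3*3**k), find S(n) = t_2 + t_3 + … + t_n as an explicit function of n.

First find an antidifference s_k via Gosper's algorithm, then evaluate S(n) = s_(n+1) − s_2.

S(n) = 3**(-n - 1)*(-3**(n + 1) + 4*n + 5)

Ratio r(k) = (4*k + 3)/(3*(4*k - 1)).
Factor: A=1/3; B=1; C=k - 1/4.
Need (1/3)·f(k+1) − (1)·f(k) = k - 1/4.
Bound: deg f ≤ 1.
Coefficient equations give f(k) = -3*(4*k + 1)/8.
R(k) = B(k−1)·f(k)/C(k) = -3*(4*k + 1)/(2*(4*k - 1)); s_k = R·t_k = (4*k + 1)/3**k.
s_(k+1) − s_k = 2*(1 - 4*k)/(3*3**k) = t_k.
Evaluate: s_(n+1) = 3**(-n - 1)*(4*n + 5); subtract s_(2) = 1 ⇒ S(n) = 3**(-n - 1)*(-3**(n + 1) + 4*n + 5).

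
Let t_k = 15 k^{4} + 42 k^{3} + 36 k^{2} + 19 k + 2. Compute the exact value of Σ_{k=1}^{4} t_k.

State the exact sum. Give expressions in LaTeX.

The ratio is (15*k**4 + 102*k**3 + 252*k**2 + 277*k + 114)/(15*k**4 + 42*k**3 + 36*k**2 + 19*k + 2).
Gosper form: A/B · C(k+1)/C(k) with A=1, B=1, C=k**4 + 14*k**3/5 + 12*k**2/5 + 19*k/15 + 2/15.
Need (1)·f(k+1) − (1)·f(k) = k**4 + 14*k**3/5 + 12*k**2/5 + 19*k/15 + 2/15.
Bound: deg f ≤ 5.
Match coefficients ⇒ f(k) = k*(3*k**4 + 3*k**3 - 4*k**2 + 2*k - 2)/15.
R(k) = B(k−1)·f(k)/C(k) = k*(3*k**4 + 3*k**3 - 4*k**2 + 2*k - 2)/(15*k**4 + 42*k**3 + 36*k**2 + 19*k + 2); s_k = R·t_k = k*(3*k**4 + 3*k**3 - 4*k**2 + 2*k - 2).
s_(k+1) − s_k = 15*k**4 + 42*k**3 + 36*k**2 + 19*k + 2 = t_k.
Evaluate s at k=5 and k=1: 10790 and 2; difference 10788.

Σ = 10788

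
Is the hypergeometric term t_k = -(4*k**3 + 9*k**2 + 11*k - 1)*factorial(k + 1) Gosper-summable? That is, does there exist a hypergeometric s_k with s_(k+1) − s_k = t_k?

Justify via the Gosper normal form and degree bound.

Ratio r(k) = (4*k**4 + 29*k**3 + 83*k**2 + 105*k + 46)/(4*k**3 + 9*k**2 + 11*k - 1).
A = k + 2, B = 1, C = k**3 + 9*k**2/4 + 11*k/4 - 1/4.
Set up (k + 2)·f(k+1) − (1)·f(k) − (k**3 + 9*k**2/4 + 11*k/4 - 1/4) = 0.
Degrees (1,0,3) ⇒ d ≤ 2.
Solve for f: f(k) = (4*k**2 - 3*k - 3)/4 (degree 2 ≤ 2).
Then R = B(k−1)f/C = (4*k**2 - 3*k - 3)/(4*k**3 + 9*k**2 + 11*k - 1), so s_k = R(k)·t_k = (-4*k**2 + 3*k + 3)*factorial(k + 1).
s_(k+1) − s_k = -(4*k**3 + 9*k**2 + 11*k - 1)*factorial(k + 1) = t_k.

Yes. s_k = (-4*k**2 + 3*k + 3)*factorial(k + 1).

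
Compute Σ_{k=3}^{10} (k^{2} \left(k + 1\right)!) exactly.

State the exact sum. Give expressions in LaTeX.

Σ = 4311014376

Step 1: r(k) = (k + 1)**2*(k + 2)/k**2.
Take A(k)=k + 2, B(k)=1, C(k)=k**2.
Need (k + 2)·f(k+1) − (1)·f(k) = k**2.
Degrees (1,0,2) ⇒ d ≤ 1.
Match coefficients ⇒ f(k) = k - 2.
Get s_k = R·t_k = (k - 2)*factorial(k + 1) with R(k) = B(k−1)f(k)/C(k) = (k - 2)/k**2.
Verify: k**2*factorial(k + 1) matches t_k.
Sum = s_(11) − s_(3); s_(11) = 4311014400, s_(3) = 24 ⇒ 4311014376.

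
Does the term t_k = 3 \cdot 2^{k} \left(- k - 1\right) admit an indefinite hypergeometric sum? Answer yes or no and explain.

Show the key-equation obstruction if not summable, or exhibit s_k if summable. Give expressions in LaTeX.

t_(k+1)/t_k = 2*(k + 2)/(k + 1).
Factor: A=2; B=1; C=k + 1.
Solve (2)·f(k+1) − (1)·f(k) = k + 1.
Degrees (0,0,1) ⇒ d ≤ 1.
Solve for f: f(k) = k - 1 (degree 1 ≤ 1).
Certificate R = B(k−1)f/C = (k - 1)/(k + 1) gives s_k = 3*2**k*(1 - k).
Verify: 3*2**k*(-k - 1) matches t_k.

Yes. s_k = 3 \cdot 2^{k} \left(1 - k\right).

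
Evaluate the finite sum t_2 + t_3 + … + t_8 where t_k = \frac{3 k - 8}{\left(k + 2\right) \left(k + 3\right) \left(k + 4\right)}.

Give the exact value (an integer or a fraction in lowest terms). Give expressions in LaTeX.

r(k) = (k + 2)*(3*k - 5)/((k + 5)*(3*k - 8)) after simplifying.
Factor: A=k + 2; B=k + 5; C=k - 8/3.
Key eq: (k + 2)·f(k+1) = (k + 4)·f(k) + (k - 8/3).
Bound: deg f ≤ 2.
Solve for f: f(k) = -k*(k + 23)/18 (degree 2 ≤ 2).
R(k) = B(k−1)·f(k)/C(k) = -k*(k + 4)*(k + 23)/(6*(3*k - 8)); s_k = R·t_k = k*(-k - 23)/(6*(k + 2)*(k + 3)).
Check: Δs_k = (3*k - 8)/(k**3 + 9*k**2 + 26*k + 24). ✓
Evaluate s at k=9 and k=2: -4/11 and -5/12; difference 7/132.

Σ = 7/132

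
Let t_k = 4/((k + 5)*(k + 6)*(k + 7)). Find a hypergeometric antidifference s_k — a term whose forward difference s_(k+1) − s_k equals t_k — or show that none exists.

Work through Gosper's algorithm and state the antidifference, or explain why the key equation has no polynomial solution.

Compute t_(k+1)/t_k: get (k + 5)/(k + 8).
Gosper form: A/B · C(k+1)/C(k) with A=k + 5, B=k + 8, C=1.
Solve (k + 5)·f(k+1) − (k + 7)·f(k) = 1.
From deg A=1, deg B=1, deg C=0: d=2.
Solving with deg f ≤ 2: f(k) = k*(k + 11)/60.
Then R = B(k−1)f/C = k*(k + 7)*(k + 11)/60, so s_k = R(k)·t_k = k*(k + 11)/(15*(k + 5)*(k + 6)).
s_(k+1) − s_k = 4/(k**3 + 18*k**2 + 107*k + 210) = t_k.

s_k = k*(k + 11)/(15*(k + 5)*(k + 6))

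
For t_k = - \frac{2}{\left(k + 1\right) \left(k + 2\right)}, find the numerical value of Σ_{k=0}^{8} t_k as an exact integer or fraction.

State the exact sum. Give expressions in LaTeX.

Σ = -9/5

Compute t_(k+1)/t_k: get (k + 1)/(k + 3).
So A=k + 1 and B=k + 3, with C=1.
Key eq: (k + 1)·f(k+1) = (k + 2)·f(k) + (1).
deg f ≤ 1 (via 1,1,0).
Match coefficients ⇒ f(k) = k.
R(k) = B(k−1)·f(k)/C(k) = k*(k + 2); s_k = R·t_k = -2*k/(k + 1).
Δs = -2/(k**2 + 3*k + 2), as required.
Σ_(k=0)^(8) t_k = s_(9) − s_(0) = -9/5 − (0) = -9/5.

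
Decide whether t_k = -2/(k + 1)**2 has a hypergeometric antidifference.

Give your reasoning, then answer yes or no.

No; the coefficient equations for f are inconsistent.

Ratio r(k) = (k + 1)**2/(k + 2)**2.
Factor: A=k**2 + 2*k + 1; B=k**2 + 4*k + 4; C=1.
f must satisfy (k**2 + 2*k + 1)·f(k+1) − (k**2 + 2*k + 1)·f(k) = 1.
deg f ≤ 0 (via 2,2,0).
Generic f = c0 gives residual -1; -1 = 0 cannot hold, so t_k is not Gosper-summable.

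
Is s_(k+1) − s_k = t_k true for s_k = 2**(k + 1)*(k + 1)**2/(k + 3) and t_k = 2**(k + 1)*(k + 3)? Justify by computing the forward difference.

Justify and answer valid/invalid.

Invalid: residual 2**(k + 2)*(-k**2 - 5*k - 8)/(k**2 + 7*k + 12) ≠ 0.

s_(k+1) = 2**(k + 2)*(k + 2)**2/(k + 4)
s_(k+1) − s_k = 2**(k + 1)*(k**3 + 8*k**2 + 23*k + 20)/(k**2 + 7*k + 12)
(s_(k+1) − s_k) − t_k = 2**(k + 2)*(-k**2 - 5*k - 8)/(k**2 + 7*k + 12)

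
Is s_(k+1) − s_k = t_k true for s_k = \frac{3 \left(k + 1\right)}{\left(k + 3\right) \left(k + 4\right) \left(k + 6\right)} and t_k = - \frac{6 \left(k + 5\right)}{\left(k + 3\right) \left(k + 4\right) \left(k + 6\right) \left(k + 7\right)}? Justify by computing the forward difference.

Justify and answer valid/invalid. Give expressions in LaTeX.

s_(k+1) = 3*(k + 2)/((k + 4)*(k + 5)*(k + 7))
s_(k+1) − s_k = 3*(-2*k**2 - 11*k + 1)/(k**5 + 25*k**4 + 245*k**3 + 1175*k**2 + 2754*k + 2520)
(s_(k+1) − s_k) − t_k = 9*(3*k + 17)/(k**5 + 25*k**4 + 245*k**3 + 1175*k**2 + 2754*k + 2520)

Invalid: residual \frac{9 \left(3 k + 17\right)}{k^{5} + 25 k^{4} + 245 k^{3} + 1175 k^{2} + 2754 k + 2520} ≠ 0.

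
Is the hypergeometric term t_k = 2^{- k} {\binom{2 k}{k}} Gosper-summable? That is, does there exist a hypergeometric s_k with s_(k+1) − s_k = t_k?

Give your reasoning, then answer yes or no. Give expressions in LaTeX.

No — t_k has no hypergeometric antidifference.

The ratio is (2*k + 1)/(k + 1).
Factor: A=2*k + 1; B=k + 1; C=1.
f must satisfy (2*k + 1)·f(k+1) − (k)·f(k) = 1.
d = -1 from the (1,1,0) case.
d = -1 < 0 ⇒ no nonzero polynomial f; not summable.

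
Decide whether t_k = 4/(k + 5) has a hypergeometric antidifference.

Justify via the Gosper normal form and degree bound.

No — key equation has no polynomial f.

The ratio is (k + 5)/(k + 6).
Factor: A=k + 5; B=k + 6; C=1.
Solve (k + 5)·f(k+1) − (k + 5)·f(k) = 1.
Bound: deg f ≤ 0.
Generic f = c0 gives residual -1; -1 = 0 cannot hold, so t_k is not Gosper-summable.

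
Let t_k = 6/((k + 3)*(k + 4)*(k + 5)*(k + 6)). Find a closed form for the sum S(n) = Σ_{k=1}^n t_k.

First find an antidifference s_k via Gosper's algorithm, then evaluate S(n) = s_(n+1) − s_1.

S(n) = n*(n**2 + 15*n + 74)/(60*(n**3 + 15*n**2 + 74*n + 120))

The ratio is (k + 3)/(k + 7).
Take A(k)=k + 3, B(k)=k + 7, C(k)=1.
Set up (k + 3)·f(k+1) − (k + 6)·f(k) − (1) = 0.
From deg A=1, deg B=1, deg C=0: d=3.
Solve for f: f(k) = k*(k**2 + 12*k + 47)/180 (degree 3 ≤ 3).
So s_k = (B(k−1)f/C)·t_k = (k*(k + 6)*(k**2 + 12*k + 47)/180)·t_k = k*(k**2 + 12*k + 47)/(30*(k + 3)*(k + 4)*(k + 5)).
Check: Δs_k = 6/(k**4 + 18*k**3 + 119*k**2 + 342*k + 360). ✓
Σ_(k=1)^n t_k = s_(n+1) − s_(1) = ((n**3 + 15*n**2 + 74*n + 60)/(30*(n**3 + 15*n**2 + 74*n + 120))) − (1/60), i.e. n*(n**2 + 15*n + 74)/(60*(n**3 + 15*n**2 + 74*n + 120)).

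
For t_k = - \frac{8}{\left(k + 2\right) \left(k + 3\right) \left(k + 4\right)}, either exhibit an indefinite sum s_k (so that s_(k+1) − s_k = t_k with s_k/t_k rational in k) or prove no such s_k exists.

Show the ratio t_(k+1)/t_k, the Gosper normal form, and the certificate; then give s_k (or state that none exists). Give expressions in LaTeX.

r(k) = (k + 2)/(k + 5) after simplifying.
Normal form (A,B,C) = (k + 2, k + 5, 1).
Set up (k + 2)·f(k+1) − (k + 4)·f(k) − (1) = 0.
deg f ≤ 2 (via 1,1,0).
Coefficient equations give f(k) = k*(k + 5)/12.
R(k) = B(k−1)·f(k)/C(k) = k*(k + 4)*(k + 5)/12; s_k = R·t_k = 2*k*(-k - 5)/(3*(k + 2)*(k + 3)).
Δs = -8/(k**3 + 9*k**2 + 26*k + 24), as required.

s_k = \frac{2 k \left(- k - 5\right)}{3 \left(k + 2\right) \left(k + 3\right)}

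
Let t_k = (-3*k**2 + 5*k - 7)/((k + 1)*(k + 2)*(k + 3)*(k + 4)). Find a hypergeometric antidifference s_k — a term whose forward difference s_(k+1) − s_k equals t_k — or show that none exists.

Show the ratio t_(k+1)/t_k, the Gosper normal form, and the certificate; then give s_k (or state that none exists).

s_k = k*(-2*k**2 - 3*k - 16)/(3*(k + 1)*(k + 2)*(k + 3))

t_(k+1)/t_k = (k + 1)*(-5*k + 3*(k + 1)**2 + 2)/((k + 5)*(3*k**2 - 5*k + 7)).
Take A(k)=k + 1, B(k)=k + 5, C(k)=k**2 - 5*k/3 + 7/3.
Solve (k + 1)·f(k+1) − (k + 4)·f(k) = k**2 - 5*k/3 + 7/3.
Degrees (1,1,2) ⇒ d ≤ 3.
A polynomial solution: f(k) = k*(2*k**2 + 3*k + 16)/9.
So s_k = (B(k−1)f/C)·t_k = (k*(k + 4)*(2*k**2 + 3*k + 16)/(3*(3*k**2 - 5*k + 7)))·t_k = k*(-2*k**2 - 3*k - 16)/(3*(k + 1)*(k + 2)*(k + 3)).
Verify: (-3*k**2 + 5*k - 7)/(k**4 + 10*k**3 + 35*k**2 + 50*k + 24) matches t_k.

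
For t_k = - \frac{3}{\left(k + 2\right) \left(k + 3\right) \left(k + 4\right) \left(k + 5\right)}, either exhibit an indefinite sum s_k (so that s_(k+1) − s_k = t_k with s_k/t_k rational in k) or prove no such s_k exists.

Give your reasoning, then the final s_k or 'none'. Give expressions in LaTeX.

s_k = \frac{k \left(- k^{2} - 9 k - 26\right)}{24 \left(k + 2\right) \left(k + 3\right) \left(k + 4\right)}

Ratio r(k) = (k + 2)/(k + 6).
Normal form (A,B,C) = (k + 2, k + 6, 1).
Solve (k + 2)·f(k+1) − (k + 5)·f(k) = 1.
deg f ≤ 3 (via 1,1,0).
Solving with deg f ≤ 3: f(k) = k*(k**2 + 9*k + 26)/72.
R(k) = B(k−1)·f(k)/C(k) = k*(k + 5)*(k**2 + 9*k + 26)/72; s_k = R·t_k = k*(-k**2 - 9*k - 26)/(24*(k + 2)*(k + 3)*(k + 4)).
Check: Δs_k = -3/(k**4 + 14*k**3 + 71*k**2 + 154*k + 120). ✓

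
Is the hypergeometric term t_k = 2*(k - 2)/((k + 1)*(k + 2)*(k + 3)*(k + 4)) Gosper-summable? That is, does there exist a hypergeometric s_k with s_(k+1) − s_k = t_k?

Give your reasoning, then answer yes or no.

Yes. s_k = k*(-k**2 - 6*k - 17)/(6*(k + 1)*(k + 2)*(k + 3)).

r(k) = (k - 1)*(k + 1)/((k - 2)*(k + 5)) after simplifying.
Factor: A=k + 1; B=k + 5; C=k - 2.
Set up (k + 1)·f(k+1) − (k + 4)·f(k) − (k - 2) = 0.
From deg A=1, deg B=1, deg C=1: d=3.
Match coefficients ⇒ f(k) = -k*(k**2 + 6*k + 17)/12.
So s_k = (B(k−1)f/C)·t_k = (-k*(k + 4)*(k**2 + 6*k + 17)/(12*(k - 2)))·t_k = k*(-k**2 - 6*k - 17)/(6*(k + 1)*(k + 2)*(k + 3)).
Check: Δs_k = 2*(k - 2)/(k**4 + 10*k**3 + 35*k**2 + 50*k + 24). ✓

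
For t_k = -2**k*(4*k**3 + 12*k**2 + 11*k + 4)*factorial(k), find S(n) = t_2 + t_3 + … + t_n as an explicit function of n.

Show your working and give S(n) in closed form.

The ratio is 2*(4*k**4 + 28*k**3 + 71*k**2 + 78*k + 31)/(4*k**3 + 12*k**2 + 11*k + 4).
So A=2*k + 2 and B=1, with C=k**3 + 3*k**2 + 11*k/4 + 1.
Need (2*k + 2)·f(k+1) − (1)·f(k) = k**3 + 3*k**2 + 11*k/4 + 1.
From deg A=1, deg B=0, deg C=3: d=2.
A polynomial solution: f(k) = (2*k**2 + k - 2)/4.
Then R = B(k−1)f/C = (2*k**2 + k - 2)/(4*k**3 + 12*k**2 + 11*k + 4), so s_k = R(k)·t_k = -2**k*(2*k**2 + k - 2)*factorial(k).
Check: Δs_k = -2**k*(4*k**3 + 12*k**2 + 11*k + 4)*factorial(k). ✓
Telescope: S(n) = s_(n+1) − s_(2) = -2**(n + 1)*(2*n**2 + 5*n + 1)*factorial(n + 1) − (-64) = -4*2**n*n**3*factorial(n) - 14*2**n*n**2*factorial(n) - 12*2**n*n*factorial(n) - 2*2**n*factorial(n) + 64.

S(n) = -4*2**n*n**3*factorial(n) - 14*2**n*n**2*factorial(n) - 12*2**n*n*factorial(n) - 2*2**n*factorial(n) + 64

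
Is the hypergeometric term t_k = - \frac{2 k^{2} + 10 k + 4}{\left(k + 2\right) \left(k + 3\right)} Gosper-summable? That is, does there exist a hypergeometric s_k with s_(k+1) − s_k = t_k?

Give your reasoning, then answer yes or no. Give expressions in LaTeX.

Yes. s_k = - \frac{2 k^{2}}{k + 2}.

Ratio r(k) = (k + 2)*(5*k + (k + 1)**2 + 7)/((k + 4)*(k**2 + 5*k + 2)).
A = k + 2, B = k + 4, C = k**2 + 5*k + 2.
Need (k + 2)·f(k+1) − (k + 3)·f(k) = k**2 + 5*k + 2.
Bound: deg f ≤ 2.
Solve for f: f(k) = k**2 (degree 2 ≤ 2).
R(k) = B(k−1)·f(k)/C(k) = k**2*(k + 3)/(k**2 + 5*k + 2); s_k = R·t_k = -2*k**2/(k + 2).
Δs = 2*(-k**2 - 5*k - 2)/(k**2 + 5*k + 6), as required.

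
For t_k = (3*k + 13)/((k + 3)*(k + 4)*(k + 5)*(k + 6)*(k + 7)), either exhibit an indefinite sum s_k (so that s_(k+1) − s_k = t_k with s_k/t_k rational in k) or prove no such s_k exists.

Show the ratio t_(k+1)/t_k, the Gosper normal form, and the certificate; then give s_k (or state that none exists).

s_k = k*(k**2 + 14*k + 63)/(90*(k**3 + 14*k**2 + 63*k + 90))

Step 1: r(k) = (k + 3)*(3*k + 16)/((k + 8)*(3*k + 13)).
Gosper form: A/B · C(k+1)/C(k) with A=k + 3, B=k + 8, C=k + 13/3.
Set up (k + 3)·f(k+1) − (k + 7)·f(k) − (k + 13/3) = 0.
From deg A=1, deg B=1, deg C=1: d=4.
Solving with deg f ≤ 4: f(k) = k*(k + 4)*(k**2 + 14*k + 63)/270.
Certificate R = B(k−1)f/C = k*(k + 4)*(k + 7)*(k**2 + 14*k + 63)/(90*(3*k + 13)) gives s_k = k*(k**2 + 14*k + 63)/(90*(k**3 + 14*k**2 + 63*k + 90)).
Verify: (3*k + 13)/(k**5 + 25*k**4 + 245*k**3 + 1175*k**2 + 2754*k + 2520) matches t_k.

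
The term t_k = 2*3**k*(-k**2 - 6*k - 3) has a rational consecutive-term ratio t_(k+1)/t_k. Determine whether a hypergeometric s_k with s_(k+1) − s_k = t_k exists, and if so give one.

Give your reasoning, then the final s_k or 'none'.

s_k = 3**k*(-k**2 - 3*k + 3)

t_(k+1)/t_k = 3*(k**2 + 8*k + 10)/(k**2 + 6*k + 3).
So A=3 and B=1, with C=k**2 + 6*k + 3.
f must satisfy (3)·f(k+1) − (1)·f(k) = k**2 + 6*k + 3.
Degrees (0,0,2) ⇒ d ≤ 2.
A polynomial solution: f(k) = (k**2 + 3*k - 3)/2.
Get s_k = R·t_k = 3**k*(-k**2 - 3*k + 3) with R(k) = B(k−1)f(k)/C(k) = (k**2 + 3*k - 3)/(2*(k**2 + 6*k + 3)).
Check: Δs_k = 2*3**k*(-k**2 - 6*k - 3). ✓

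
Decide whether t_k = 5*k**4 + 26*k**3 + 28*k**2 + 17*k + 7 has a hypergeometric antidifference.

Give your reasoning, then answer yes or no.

t_(k+1)/t_k = (5*k**4 + 46*k**3 + 136*k**2 + 171*k + 83)/(5*k**4 + 26*k**3 + 28*k**2 + 17*k + 7).
A = 1, B = 1, C = k**4 + 26*k**3/5 + 28*k**2/5 + 17*k/5 + 7/5.
f must satisfy (1)·f(k+1) − (1)·f(k) = k**4 + 26*k**3/5 + 28*k**2/5 + 17*k/5 + 7/5.
deg f ≤ 5 (via 0,0,4).
Match coefficients ⇒ f(k) = k*(k**4 + 4*k**3 - 2*k**2 + k + 3)/5.
R(k) = B(k−1)·f(k)/C(k) = k*(k**4 + 4*k**3 - 2*k**2 + k + 3)/(5*k**4 + 26*k**3 + 28*k**2 + 17*k + 7); s_k = R·t_k = k*(k**4 + 4*k**3 - 2*k**2 + k + 3).
s_(k+1) − s_k = 5*k**4 + 26*k**3 + 28*k**2 + 17*k + 7 = t_k.

Yes. s_k = k*(k**4 + 4*k**3 - 2*k**2 + k + 3).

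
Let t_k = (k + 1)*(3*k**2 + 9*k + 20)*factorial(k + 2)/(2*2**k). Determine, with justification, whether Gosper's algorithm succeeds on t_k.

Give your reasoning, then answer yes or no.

The ratio is (k + 2)*(k + 3)*(9*k + 3*(k + 1)**2 + 29)/(2*(k + 1)*(3*k**2 + 9*k + 20)).
Factor: A=k/2 + 3/2; B=1; C=k**3 + 4*k**2 + 29*k/3 + 20/3.
f must satisfy (k/2 + 3/2)·f(k+1) − (1)·f(k) = k**3 + 4*k**2 + 29*k/3 + 20/3.
deg f ≤ 2 (via 1,0,3).
Match coefficients ⇒ f(k) = 2*(3*k**2 + 3*k + 2)/3.
R(k) = B(k−1)·f(k)/C(k) = 2*(3*k**2 + 3*k + 2)/((k + 1)*(3*k**2 + 9*k + 20)); s_k = R·t_k = (3*k**2 + 3*k + 2)*factorial(k + 2)/2**k.
s_(k+1) − s_k = (k + 1)*(3*k**2 + 9*k + 20)*factorial(k + 2)/(2*2**k) = t_k.

Yes. s_k = (3*k**2 + 3*k + 2)*factorial(k + 2)/2**k.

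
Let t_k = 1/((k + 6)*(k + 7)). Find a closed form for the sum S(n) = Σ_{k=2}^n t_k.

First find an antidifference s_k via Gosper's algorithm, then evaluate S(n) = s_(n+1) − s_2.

The ratio is (k + 6)/(k + 8).
A = k + 6, B = k + 8, C = 1.
Set up (k + 6)·f(k+1) − (k + 7)·f(k) − (1) = 0.
d = 1 from the (1,1,0) case.
A polynomial solution: f(k) = k/6.
R(k) = B(k−1)·f(k)/C(k) = k*(k + 7)/6; s_k = R·t_k = k/(6*(k + 6)).
Δs = 1/(k**2 + 13*k + 42), as required.
s_(n+1) = (n + 1)/(6*(n + 7)) and s_(2) = 1/24, so S(n) = (n - 1)/(8*(n + 7)).

S(n) = (n - 1)/(8*(n + 7))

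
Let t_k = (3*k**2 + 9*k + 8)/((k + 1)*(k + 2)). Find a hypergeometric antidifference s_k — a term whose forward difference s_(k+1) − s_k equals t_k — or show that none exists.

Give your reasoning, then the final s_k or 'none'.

Ratio r(k) = (k + 1)*(9*k + 3*(k + 1)**2 + 17)/((k + 3)*(3*k**2 + 9*k + 8)).
A = k + 1, B = k + 3, C = k**2 + 3*k + 8/3.
Solve (k + 1)·f(k+1) − (k + 2)·f(k) = k**2 + 3*k + 8/3.
deg f ≤ 2 (via 1,1,2).
Solving with deg f ≤ 2: f(k) = k*(3*k + 5)/3.
Then R = B(k−1)f/C = k*(k + 2)*(3*k + 5)/(3*k**2 + 9*k + 8), so s_k = R(k)·t_k = k*(3*k + 5)/(k + 1).
s_(k+1) − s_k = (3*k**2 + 9*k + 8)/(k**2 + 3*k + 2) = t_k.

s_k = k*(3*k + 5)/(k + 1)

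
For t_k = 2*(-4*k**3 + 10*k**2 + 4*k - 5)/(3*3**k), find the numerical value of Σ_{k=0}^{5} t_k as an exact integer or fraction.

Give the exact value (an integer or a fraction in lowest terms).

r(k) = (4*k**3 + 2*k**2 - 12*k - 5)/(3*(4*k**3 - 10*k**2 - 4*k + 5)) after simplifying.
So A=1/3 and B=1, with C=k**3 - 5*k**2/2 - k + 5/4.
Key eq: (1/3)·f(k+1) = (1)·f(k) + (k**3 - 5*k**2/2 - k + 5/4).
From deg A=0, deg B=0, deg C=3: d=3.
A polynomial solution: f(k) = -3*(2*k**3 - 2*k**2 - k + 2)/4.
Get s_k = R·t_k = 2*(2*k**3 - 2*k**2 - k + 2)/3**k with R(k) = B(k−1)f(k)/C(k) = -3*(2*k**3 - 2*k**2 - k + 2)/(4*k**3 - 10*k**2 - 4*k + 5).
s_(k+1) − s_k = 2*(-4*k**3 + 10*k**2 + 4*k - 5)/(3*3**k) = t_k.
Evaluate s at k=6 and k=0: 712/729 and 4; difference -2204/729.

Σ = -2204/729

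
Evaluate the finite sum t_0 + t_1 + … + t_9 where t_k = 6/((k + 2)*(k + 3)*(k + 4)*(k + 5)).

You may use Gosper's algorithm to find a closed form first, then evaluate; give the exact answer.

t_(k+1)/t_k = (k + 2)/(k + 6).
Factor: A=k + 2; B=k + 6; C=1.
Set up (k + 2)·f(k+1) − (k + 5)·f(k) − (1) = 0.
Bound: deg f ≤ 3.
Solve for f: f(k) = k*(k**2 + 9*k + 26)/72 (degree 3 ≤ 3).
Then R = B(k−1)f/C = k*(k + 5)*(k**2 + 9*k + 26)/72, so s_k = R(k)·t_k = k*(k**2 + 9*k + 26)/(12*(k + 2)*(k + 3)*(k + 4)).
Δs = 6/(k**4 + 14*k**3 + 71*k**2 + 154*k + 120), as required.
Evaluate s at k=10 and k=0: 15/182 and 0; difference 15/182.

Σ = 15/182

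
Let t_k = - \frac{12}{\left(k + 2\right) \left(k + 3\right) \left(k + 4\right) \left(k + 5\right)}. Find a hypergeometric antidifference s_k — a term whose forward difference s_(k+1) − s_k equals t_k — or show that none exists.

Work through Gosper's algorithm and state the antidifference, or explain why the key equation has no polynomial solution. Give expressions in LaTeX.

Ratio r(k) = (k + 2)/(k + 6).
Normal form (A,B,C) = (k + 2, k + 6, 1).
f must satisfy (k + 2)·f(k+1) − (k + 5)·f(k) = 1.
d = 3 from the (1,1,0) case.
A polynomial solution: f(k) = k*(k**2 + 9*k + 26)/72.
Get s_k = R·t_k = k*(-k**2 - 9*k - 26)/(6*(k + 2)*(k + 3)*(k + 4)) with R(k) = B(k−1)f(k)/C(k) = k*(k + 5)*(k**2 + 9*k + 26)/72.
Δs = -12/(k**4 + 14*k**3 + 71*k**2 + 154*k + 120), as required.

s_k = \frac{k \left(- k^{2} - 9 k - 26\right)}{6 \left(k + 2\right) \left(k + 3\right) \left(k + 4\right)}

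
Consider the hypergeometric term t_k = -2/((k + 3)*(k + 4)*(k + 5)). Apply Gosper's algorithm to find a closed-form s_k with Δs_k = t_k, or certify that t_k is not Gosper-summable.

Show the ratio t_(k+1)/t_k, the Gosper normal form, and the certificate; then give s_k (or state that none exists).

s_k = k*(-k - 7)/(12*(k + 3)*(k + 4))

Step 1: r(k) = (k + 3)/(k + 6).
Gosper form: A/B · C(k+1)/C(k) with A=k + 3, B=k + 6, C=1.
f must satisfy (k + 3)·f(k+1) − (k + 5)·f(k) = 1.
d = 2 from the (1,1,0) case.
Coefficient equations give f(k) = k*(k + 7)/24.
R(k) = B(k−1)·f(k)/C(k) = k*(k + 5)*(k + 7)/24; s_k = R·t_k = k*(-k - 7)/(12*(k + 3)*(k + 4)).
Verify: -2/(k**3 + 12*k**2 + 47*k + 60) matches t_k.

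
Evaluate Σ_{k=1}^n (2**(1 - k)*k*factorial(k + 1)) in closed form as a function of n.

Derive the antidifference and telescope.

Compute t_(k+1)/t_k: get (k + 1)*(k + 2)/(2*k).
Take A(k)=k/2 + 1, B(k)=1, C(k)=k.
Set up (k/2 + 1)·f(k+1) − (1)·f(k) − (k) = 0.
From deg A=1, deg B=0, deg C=1: d=0.
Match coefficients ⇒ f(k) = 2.
Certificate R = B(k−1)f/C = 2/k gives s_k = 2**(2 - k)*factorial(k + 1).
Verify: 2**(1 - k)*k*factorial(k + 1) matches t_k.
Evaluate: s_(n+1) = 2**(1 - n)*factorial(n + 2); subtract s_(1) = 4 ⇒ S(n) = -4 + 2*factorial(n + 2)/2**n.

S(n) = -4 + 2*factorial(n + 2)/2**n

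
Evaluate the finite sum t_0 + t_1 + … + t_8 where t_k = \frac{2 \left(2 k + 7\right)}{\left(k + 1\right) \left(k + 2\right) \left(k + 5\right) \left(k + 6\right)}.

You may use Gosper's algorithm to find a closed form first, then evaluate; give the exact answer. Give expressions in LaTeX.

t_(k+1)/t_k = (k + 1)*(k + 5)*(2*k + 9)/((k + 3)*(k + 7)*(2*k + 7)).
So A=k + 1 and B=k + 7, with C=k**3 + 21*k**2/2 + 73*k/2 + 42.
Solve (k + 1)·f(k+1) − (k + 6)·f(k) = k**3 + 21*k**2/2 + 73*k/2 + 42.
d = 5 from the (1,1,3) case.
Match coefficients ⇒ f(k) = k*(k + 2)*(k + 3)*(k + 4)*(k + 6)/10.
Then R = B(k−1)f/C = k*(k + 2)*(k + 6)**2/(5*(2*k + 7)), so s_k = R(k)·t_k = 2*k*(k + 6)/(5*(k**2 + 6*k + 5)).
Check: Δs_k = 2*(2*k + 7)/(k**4 + 14*k**3 + 65*k**2 + 112*k + 60). ✓
Sum = s_(9) − s_(0); s_(9) = 27/70, s_(0) = 0 ⇒ 27/70.

Σ = 27/70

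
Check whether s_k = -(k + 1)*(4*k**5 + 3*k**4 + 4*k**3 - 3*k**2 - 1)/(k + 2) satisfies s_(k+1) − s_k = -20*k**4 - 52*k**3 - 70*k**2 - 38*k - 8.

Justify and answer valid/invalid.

s_(k+1) = (-4*k**6 - 31*k**5 - 102*k**4 - 179*k**3 - 172*k**2 - 83*k - 14)/(k + 3)
s_(k+1) − s_k = (-20*k**6 - 136*k**5 - 361*k**4 - 530*k**3 - 437*k**2 - 184*k - 31)/(k**2 + 5*k + 6)
(s_(k+1) − s_k) − t_k = (16*k**5 + 89*k**4 + 170*k**3 + 181*k**2 + 84*k + 17)/(k**2 + 5*k + 6)

Invalid: residual (16*k**5 + 89*k**4 + 170*k**3 + 181*k**2 + 84*k + 17)/(k**2 + 5*k + 6) ≠ 0.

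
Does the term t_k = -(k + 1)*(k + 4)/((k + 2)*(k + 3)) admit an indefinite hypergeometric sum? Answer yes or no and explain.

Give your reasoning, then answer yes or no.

Yes. s_k = k*(-k - 1)/(k + 2).

r(k) = (k + 2)**2*(k + 5)/((k + 1)*(k + 4)**2) after simplifying.
Take A(k)=k + 2, B(k)=k + 4, C(k)=k**2 + 5*k + 4.
Key eq: (k + 2)·f(k+1) = (k + 3)·f(k) + (k**2 + 5*k + 4).
d = 2 from the (1,1,2) case.
Coefficient equations give f(k) = k*(k + 1).
Then R = B(k−1)f/C = k*(k + 3)/(k + 4), so s_k = R(k)·t_k = k*(-k - 1)/(k + 2).
Verify: (-k**2 - 5*k - 4)/(k**2 + 5*k + 6) matches t_k.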